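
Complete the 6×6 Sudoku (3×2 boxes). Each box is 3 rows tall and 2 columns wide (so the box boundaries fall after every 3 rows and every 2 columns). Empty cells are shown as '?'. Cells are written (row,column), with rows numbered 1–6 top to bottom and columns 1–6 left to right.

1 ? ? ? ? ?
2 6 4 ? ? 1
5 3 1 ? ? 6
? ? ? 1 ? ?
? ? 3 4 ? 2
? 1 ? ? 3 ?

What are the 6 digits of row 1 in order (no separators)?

(1,2) = 4: row 1 has {1}; col 2 has {1,3,6}; box has {1,2,3,5,6} → only 4 remains.
(2,5) = 5 (sole candidate).
(3,4) = 2 (sole candidate).
(3,5) = 4 (sole candidate).
(4,5) = 6 (sole candidate).
(5,1) = 6 (sole candidate).
(5,2) = 5 (sole candidate).
(5,5) = 1 (sole candidate).
(6,1) = 4 (sole candidate).
(6,6) = 5 (sole candidate).
(1,5) = 2: row 1 has {1,4}; col 5 has {1,3,4,5,6}; box has {1,4,5,6} → only 2 remains.
(1,6) = 3: row 1 has {1,2,4}; col 6 has {1,2,5,6}; box has {1,2,4,5,6} → only 3 remains.
(2,4) = 3 (sole candidate).
(4,1) = 3 (sole candidate).
(4,2) = 2 (sole candidate).
(4,3) = 5 (sole candidate).
(4,6) = 4 (sole candidate).
(6,4) = 6 (sole candidate).
(1,3) = 6: row 1 has {1,2,3,4}; col 3 has {1,3,4,5}; box has {1,2,3,4} → only 6 remains.
(1,4) = 5: row 1 has {1,2,3,4,6}; col 4 has {1,2,3,4,6}; box has {1,2,3,4,6} → only 5 remains.

146523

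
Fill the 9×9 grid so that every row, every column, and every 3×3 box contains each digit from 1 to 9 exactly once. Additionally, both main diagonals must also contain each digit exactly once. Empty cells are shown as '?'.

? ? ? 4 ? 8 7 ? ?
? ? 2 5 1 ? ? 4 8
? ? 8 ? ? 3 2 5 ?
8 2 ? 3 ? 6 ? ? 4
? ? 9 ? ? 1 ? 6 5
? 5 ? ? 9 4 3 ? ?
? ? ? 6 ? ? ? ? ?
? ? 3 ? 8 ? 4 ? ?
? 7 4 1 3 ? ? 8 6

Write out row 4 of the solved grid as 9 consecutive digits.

R2C2 = 9 (sole candidate).
R2C6 = 7 (sole candidate).
R2C7 = 6 (sole candidate).
R3C4 = 9 (sole candidate).
R3C5 = 6 (sole candidate).
R3C9 = 1 (sole candidate).
R5C5 = 7 (sole candidate).
R5C7 = 8 (sole candidate).
R6C4 = 8 (sole candidate).
R8C2 = 1 (sole candidate).
R8C8 = 2 (sole candidate).
R1C5 = 2 (sole candidate).
R2C1 = 3 (sole candidate).
R3C2 = 4 (sole candidate).
R4C5 = 5: row 4 has {2,3,4,6,8}; col 5 has {1,2,3,6,7,8,9}; box has {1,3,4,6,7,8,9} → only 5 remains.
R5C1 = 4 (sole candidate).
R5C2 = 3 (sole candidate).
R5C4 = 2 (sole candidate).
R7C2 = 8 (sole candidate).
R7C3 = 5 (sole candidate).
R7C5 = 4 (sole candidate).
R7C7 = 1 (sole candidate).
R8C4 = 7 (sole candidate).
R8C9 = 9 (sole candidate).
R9C1 = 9 (sole candidate).
R9C7 = 5 (sole candidate).
R1C1 = 5 (sole candidate).
R1C2 = 6 (sole candidate).
R1C3 = 1 (sole candidate).
R1C9 = 3 (sole candidate).
R3C1 = 7 (sole candidate).
R4C3 = 7: row 4 has {2,3,4,5,6,8}; col 3 has {1,2,3,4,5,8,9}; box has {2,3,4,5,8,9} → only 7 remains.
R4C7 = 9: row 4 has {2,3,4,5,6,7,8}; col 7 has {1,2,3,4,5,6,7,8}; box has {3,4,5,6,8} → only 9 remains.
R4C8 = 1: row 4 has {2,3,4,5,6,7,8,9}; col 8 has {2,4,5,6,8}; box has {3,4,5,6,8,9} → only 1 remains.

827356914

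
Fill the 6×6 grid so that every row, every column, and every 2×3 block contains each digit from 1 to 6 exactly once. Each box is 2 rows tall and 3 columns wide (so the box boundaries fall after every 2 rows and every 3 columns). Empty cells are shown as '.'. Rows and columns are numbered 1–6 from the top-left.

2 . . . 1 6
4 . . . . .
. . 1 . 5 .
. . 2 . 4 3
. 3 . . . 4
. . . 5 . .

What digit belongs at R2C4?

R1C2 = 5: row 1 has {1,2,6}; col 2 has {3}; box has {2,4} → only 5 remains.
R1C3 = 3: row 1 has {1,2,5,6}; col 3 has {1,2}; box has {2,4,5} → only 3 remains.
R1C4 = 4: row 1 has {1,2,3,5,6}; col 4 has {5}; box has {1,6} → only 4 remains.
R2C3 = 6: row 2 has {4}; col 3 has {1,2,3}; box has {2,3,4,5} → only 6 remains.
R3C6 = 2: row 3 has {1,5}; col 6 has {3,4,6}; box has {3,4,5} → only 2 remains.
R4C2 = 6: row 4 has {2,3,4}; col 2 has {3,5}; box has {1,2} → only 6 remains.
R4C4 = 1: row 4 has {2,3,4,6}; col 4 has {4,5}; box has {2,3,4,5} → only 1 remains.
R5C3 = 5: row 5 has {3,4}; col 3 has {1,2,3,6}; box has {3} → only 5 remains.
R6C3 = 4: row 6 has {5}; col 3 has {1,2,3,5,6}; box has {3,5} → only 4 remains.
R6C6 = 1: row 6 has {4,5}; col 6 has {2,3,4,6}; box has {4,5} → only 1 remains.
R2C2 = 1: row 2 has {4,6}; col 2 has {3,5,6}; box has {2,3,4,5,6} → only 1 remains.
R2C6 = 5: row 2 has {1,4,6}; col 6 has {1,2,3,4,6}; box has {1,4,6} → only 5 remains.
R3C1 = 3: row 3 has {1,2,5}; col 1 has {2,4}; box has {1,2,6} → only 3 remains.
R3C2 = 4: row 3 has {1,2,3,5}; col 2 has {1,3,5,6}; box has {1,2,3,6} → only 4 remains.
R3C4 = 6: row 3 has {1,2,3,4,5}; col 4 has {1,4,5}; box has {1,2,3,4,5} → only 6 remains.
R4C1 = 5: row 4 has {1,2,3,4,6}; col 1 has {2,3,4}; box has {1,2,3,4,6} → only 5 remains.
R5C4 = 2: row 5 has {3,4,5}; col 4 has {1,4,5,6}; box has {1,4,5} → only 2 remains.
R5C5 = 6: row 5 has {2,3,4,5}; col 5 has {1,4,5}; box has {1,2,4,5} → only 6 remains.
R6C1 = 6: row 6 has {1,4,5}; col 1 has {2,3,4,5}; box has {3,4,5} → only 6 remains.
R6C2 = 2: row 6 has {1,4,5,6}; col 2 has {1,3,4,5,6}; box has {3,4,5,6} → only 2 remains.
R6C5 = 3: row 6 has {1,2,4,5,6}; col 5 has {1,4,5,6}; box has {1,2,4,5,6} → only 3 remains.
R2C4 = 3: row 2 has {1,4,5,6}; col 4 has {1,2,4,5,6}; box has {1,4,5,6} → only 3 remains.

3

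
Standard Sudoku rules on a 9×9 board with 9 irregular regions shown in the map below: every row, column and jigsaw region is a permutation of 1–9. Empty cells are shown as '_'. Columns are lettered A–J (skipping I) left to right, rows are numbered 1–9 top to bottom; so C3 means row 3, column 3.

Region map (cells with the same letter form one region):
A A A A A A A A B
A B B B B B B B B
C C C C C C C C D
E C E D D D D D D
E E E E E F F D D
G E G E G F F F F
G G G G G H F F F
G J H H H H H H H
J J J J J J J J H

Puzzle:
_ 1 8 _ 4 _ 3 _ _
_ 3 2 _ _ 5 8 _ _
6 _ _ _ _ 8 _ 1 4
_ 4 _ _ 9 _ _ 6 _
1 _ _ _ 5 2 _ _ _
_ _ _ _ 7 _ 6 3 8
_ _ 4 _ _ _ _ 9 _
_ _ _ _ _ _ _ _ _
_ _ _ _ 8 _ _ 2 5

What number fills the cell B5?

A9 = 4 (hidden single in column 1).
H1 = 5 (hidden single in column 8).
G7 = 5 (hidden single in region F).
D4 = 5 (hidden single in row 4).
A4 = 8 (hidden single in row 4).
H5 = 8 (hidden single in row 5).
D8 = 8 (hidden single in row 8).
B7 = 8 (hidden single in row 7).
B8 = 5 (hidden single in region J).
C3 = 5 (hidden single in row 3).
A6 = 5 (hidden single in row 6).
Singles propagation stalls before the target is settled. Branch on A2 (candidates {7,9}).
  Try A2 = 7: this forces H2=4, H8=7, J1=7; then row 7 has no cell left for 7 — contradiction.
So A2 = 9.
J1 = 9 (hidden single in row 1).
A1 = 7 (hidden single in column 1).
F1 = 6 (sole candidate).
D1 = 2 (sole candidate).
B6 = 2 (hidden single in row 6).
C6 = 9 (hidden single in region G).
D6 = 4 (sole candidate).
F6 = 1 (sole candidate).
J7 = 7 (sole candidate).
G5 = 4 (sole candidate).
J5 = 3 (sole candidate).
F7 = 3 (sole candidate).
F4 = 7 (sole candidate).
A7 = 2 (sole candidate).
A8 = 3 (sole candidate).
F9 = 9 (sole candidate).
C4 = 3 (sole candidate).
F8 = 4 (sole candidate).
H8 = 7 (sole candidate).
H2 = 4 (sole candidate).
D2 = 7 (hidden single in row 2).
G8 = 9 (hidden single in row 8).
D9 = 3 (hidden single in row 9).
D3 = 9 (sole candidate).
D5 = 6 (sole candidate).
D7 = 1 (sole candidate).
E7 = 6 (sole candidate).
E2 = 1 (sole candidate).
J2 = 6 (sole candidate).
B3 = 7 (sole candidate).
G3 = 2 (sole candidate).
G4 = 1 (sole candidate).
J4 = 2 (sole candidate).
B5 = 9: row 5 has {1,2,3,4,5,6,8}; col 2 has {1,2,3,4,5,7,8}; region has {1,2,3,4,5,6,8} → only 9 remains.

9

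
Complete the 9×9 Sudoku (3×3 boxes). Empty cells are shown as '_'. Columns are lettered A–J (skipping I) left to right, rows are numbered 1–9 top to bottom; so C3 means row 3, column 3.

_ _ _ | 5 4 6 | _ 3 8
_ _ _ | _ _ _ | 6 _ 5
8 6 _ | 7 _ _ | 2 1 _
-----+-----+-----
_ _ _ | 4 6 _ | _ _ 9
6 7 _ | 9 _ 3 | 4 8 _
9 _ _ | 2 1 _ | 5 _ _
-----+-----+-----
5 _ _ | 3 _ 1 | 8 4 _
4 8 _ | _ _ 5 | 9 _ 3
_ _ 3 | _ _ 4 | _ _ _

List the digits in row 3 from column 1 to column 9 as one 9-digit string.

G1 = 7 (sole candidate).
H2 = 9 (sole candidate).
F3 = 9: row 3 has {1,2,6,7,8}; col 6 has {1,3,4,5,6}; box has {4,5,6,7} → only 9 remains.
J3 = 4: row 3 has {1,2,6,7,8,9}; col 9 has {3,5,8,9}; box has {1,2,3,5,6,7,8,9} → only 4 remains.
E5 = 5 (sole candidate).
D8 = 6 (sole candidate).
D9 = 8 (sole candidate).
G9 = 1 (sole candidate).
D2 = 1 (sole candidate).
C3 = 5: row 3 has {1,2,4,6,7,8,9}; col 3 has {3}; box has {6,8} → only 5 remains.
E3 = 3: row 3 has {1,2,4,5,6,7,8,9}; col 5 has {1,4,5,6}; box has {1,4,5,6,7,9} → only 3 remains.

865739214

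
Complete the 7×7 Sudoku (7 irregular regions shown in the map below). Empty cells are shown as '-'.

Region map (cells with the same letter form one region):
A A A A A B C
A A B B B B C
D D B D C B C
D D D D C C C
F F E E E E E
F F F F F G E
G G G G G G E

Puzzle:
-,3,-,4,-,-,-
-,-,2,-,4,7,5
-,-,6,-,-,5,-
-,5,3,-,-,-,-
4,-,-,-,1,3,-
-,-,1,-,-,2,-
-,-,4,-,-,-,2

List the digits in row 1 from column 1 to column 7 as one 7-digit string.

row 1, column 6 = 1: row 1 has {3,4}; col 6 has {2,3,5,7}; region has {2,4,5,6,7} → only 1 remains.
row 2, column 4 = 3: row 2 has {2,4,5,7}; col 4 has {4}; region has {1,2,4,5,6,7} → only 3 remains.
row 7, column 6 = 6: row 7 has {2,4}; col 6 has {1,2,3,5,7}; region has {2,4} → only 6 remains.
row 4, column 6 = 4: row 4 has {3,5}; col 6 has {1,2,3,5,6,7}; region has {5} → only 4 remains.
row 3, column 2 = 4: in row 3, 4 can only go here (every other open cell in that row sees a 4).
row 5, column 2 = 2: in row 5, 2 can only go here (every other open cell in that row sees a 2).
row 6, column 7 = 4: in row 6, 4 can only go here (every other open cell in that row sees a 4).
row 3, column 7 = 3: in column 7, 3 can only go here (every other open cell in that column sees a 3).
row 4, column 7 = 1: in column 7, 1 can only go here (every other open cell in that column sees a 1).
Singles propagation stalls; row 1, column 3 is still open with candidates {5,7}.
  Try row 1, column 3 = 5: this forces row 5, column 3=7, row 5, column 7=6, row 1, column 7=7; then region A has no cell left for 7 — contradiction.
So row 1, column 3 = 7.
row 1, column 7 = 6: row 1 has {1,3,4,7}; col 7 has {1,2,3,4,5}; region has {1,3,4,5} → only 6 remains.
row 5, column 3 = 5 (sole candidate).
row 5, column 7 = 7 (sole candidate).
row 5, column 4 = 6 (sole candidate).
row 4, column 1 = 6 (hidden single in row 4).
row 2, column 1 = 1 (sole candidate).
row 2, column 2 = 6 (sole candidate).
row 6, column 2 = 7 (sole candidate).
row 6, column 4 = 5 (sole candidate).
row 7, column 2 = 1 (sole candidate).
row 7, column 4 = 7 (sole candidate).
row 4, column 4 = 2 (sole candidate).
row 4, column 5 = 7 (sole candidate).
row 6, column 1 = 3 (sole candidate).
row 6, column 5 = 6 (sole candidate).
row 7, column 1 = 5 (sole candidate).
row 7, column 5 = 3 (sole candidate).
row 1, column 1 = 2: row 1 has {1,3,4,6,7}; col 1 has {1,3,4,5,6}; region has {1,3,4,6,7} → only 2 remains.
row 1, column 5 = 5: row 1 has {1,2,3,4,6,7}; col 5 has {1,3,4,6,7}; region has {1,2,3,4,6,7} → only 5 remains.

2374516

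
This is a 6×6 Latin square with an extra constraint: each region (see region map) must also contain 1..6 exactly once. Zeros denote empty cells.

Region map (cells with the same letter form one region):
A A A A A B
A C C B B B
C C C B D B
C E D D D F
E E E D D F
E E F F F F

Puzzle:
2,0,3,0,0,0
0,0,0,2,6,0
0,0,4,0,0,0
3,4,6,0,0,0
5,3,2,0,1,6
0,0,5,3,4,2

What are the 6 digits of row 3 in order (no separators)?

624135

R1C5 = 5: row 1 has {2,3}; col 5 has {1,4,6}; region has {2,3} → only 5 remains.
R2C3 = 1: row 2 has {2,6}; col 3 has {2,3,4,5,6}; region has {3,4} → only 1 remains.
R3C1 = 6: row 3 has {4}; col 1 has {2,3,5}; region has {1,3,4} → only 6 remains.
R4C4 = 5: row 4 has {3,4,6}; col 4 has {2,3}; region has {1,6} → only 5 remains.
R4C5 = 2: row 4 has {3,4,5,6}; col 5 has {1,4,5,6}; region has {1,5,6} → only 2 remains.
R4C6 = 1: row 4 has {2,3,4,5,6}; col 6 has {2,6}; region has {2,3,4,5,6} → only 1 remains.
R5C4 = 4: row 5 has {1,2,3,5,6}; col 4 has {2,3,5}; region has {1,2,5,6} → only 4 remains.
R6C1 = 1: row 6 has {2,3,4,5}; col 1 has {2,3,5,6}; region has {2,3,4,5} → only 1 remains.
R6C2 = 6: row 6 has {1,2,3,4,5}; col 2 has {3,4}; region has {1,2,3,4,5} → only 6 remains.
R1C2 = 1: row 1 has {2,3,5}; col 2 has {3,4,6}; region has {2,3,5} → only 1 remains.
R1C4 = 6: row 1 has {1,2,3,5}; col 4 has {2,3,4,5}; region has {1,2,3,5} → only 6 remains.
R1C6 = 4: row 1 has {1,2,3,5,6}; col 6 has {1,2,6}; region has {2,6} → only 4 remains.
R2C1 = 4: row 2 has {1,2,6}; col 1 has {1,2,3,5,6}; region has {1,2,3,5,6} → only 4 remains.
R2C2 = 5: row 2 has {1,2,4,6}; col 2 has {1,3,4,6}; region has {1,3,4,6} → only 5 remains.
R2C6 = 3: row 2 has {1,2,4,5,6}; col 6 has {1,2,4,6}; region has {2,4,6} → only 3 remains.
R3C2 = 2: row 3 has {4,6}; col 2 has {1,3,4,5,6}; region has {1,3,4,5,6} → only 2 remains.
R3C4 = 1: row 3 has {2,4,6}; col 4 has {2,3,4,5,6}; region has {2,3,4,6} → only 1 remains.
R3C5 = 3: row 3 has {1,2,4,6}; col 5 has {1,2,4,5,6}; region has {1,2,4,5,6} → only 3 remains.
R3C6 = 5: row 3 has {1,2,3,4,6}; col 6 has {1,2,3,4,6}; region has {1,2,3,4,6} → only 5 remains.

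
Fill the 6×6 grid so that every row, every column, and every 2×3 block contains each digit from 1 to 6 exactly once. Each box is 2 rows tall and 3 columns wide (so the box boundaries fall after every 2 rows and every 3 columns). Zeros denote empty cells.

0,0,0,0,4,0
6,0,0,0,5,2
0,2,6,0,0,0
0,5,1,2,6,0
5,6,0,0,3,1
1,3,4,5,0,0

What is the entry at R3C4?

3

R1C2 = 1: row 1 has {4}; col 2 has {2,3,5,6}; box has {6} → only 1 remains.
R2C2 = 4: row 2 has {2,5,6}; col 2 has {1,2,3,5,6}; box has {1,6} → only 4 remains.
R2C3 = 3: row 2 has {2,4,5,6}; col 3 has {1,4,6}; box has {1,4,6} → only 3 remains.
R2C4 = 1: row 2 has {2,3,4,5,6}; col 4 has {2,5}; box has {2,4,5} → only 1 remains.
R3C5 = 1: row 3 has {2,6}; col 5 has {3,4,5,6}; box has {2,6} → only 1 remains.
R5C3 = 2: row 5 has {1,3,5,6}; col 3 has {1,3,4,6}; box has {1,3,4,5,6} → only 2 remains.
R5C4 = 4: row 5 has {1,2,3,5,6}; col 4 has {1,2,5}; box has {1,3,5} → only 4 remains.
R6C5 = 2: row 6 has {1,3,4,5}; col 5 has {1,3,4,5,6}; box has {1,3,4,5} → only 2 remains.
R6C6 = 6: row 6 has {1,2,3,4,5}; col 6 has {1,2}; box has {1,2,3,4,5} → only 6 remains.
R1C1 = 2: row 1 has {1,4}; col 1 has {1,5,6}; box has {1,3,4,6} → only 2 remains.
R1C3 = 5: row 1 has {1,2,4}; col 3 has {1,2,3,4,6}; box has {1,2,3,4,6} → only 5 remains.
R1C6 = 3: row 1 has {1,2,4,5}; col 6 has {1,2,6}; box has {1,2,4,5} → only 3 remains.
R3C4 = 3: row 3 has {1,2,6}; col 4 has {1,2,4,5}; box has {1,2,6} → only 3 remains.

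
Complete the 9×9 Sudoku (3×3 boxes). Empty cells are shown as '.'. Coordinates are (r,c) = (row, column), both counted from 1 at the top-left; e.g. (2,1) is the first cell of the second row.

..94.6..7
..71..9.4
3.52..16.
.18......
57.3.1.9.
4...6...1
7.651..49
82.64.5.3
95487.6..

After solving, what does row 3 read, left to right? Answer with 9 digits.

345297168

(1,2) = 8 (sole candidate).
(2,2) = 6 (sole candidate).
(3,2) = 4: row 3 has {1,2,3,5,6}; col 2 has {1,2,5,6,7,8}; box has {3,5,6,7,8,9} → only 4 remains.
(3,9) = 8: row 3 has {1,2,3,4,5,6}; col 9 has {1,3,4,7,9}; box has {1,4,6,7,9} → only 8 remains.
(5,3) = 2 (sole candidate).
(5,5) = 8 (sole candidate).
(5,7) = 4 (sole candidate).
(5,9) = 6 (sole candidate).
(6,3) = 3 (sole candidate).
(7,2) = 3 (sole candidate).
(7,6) = 2 (sole candidate).
(7,7) = 8 (sole candidate).
(8,3) = 1 (sole candidate).
(8,6) = 9 (sole candidate).
(8,8) = 7 (sole candidate).
(9,6) = 3 (sole candidate).
(9,9) = 2 (sole candidate).
(2,1) = 2 (sole candidate).
(3,5) = 9: row 3 has {1,2,3,4,5,6,8}; col 5 has {1,4,6,7,8}; box has {1,2,4,6} → only 9 remains.
(3,6) = 7: row 3 has {1,2,3,4,5,6,8,9}; col 6 has {1,2,3,6,9}; box has {1,2,4,6,9} → only 7 remains.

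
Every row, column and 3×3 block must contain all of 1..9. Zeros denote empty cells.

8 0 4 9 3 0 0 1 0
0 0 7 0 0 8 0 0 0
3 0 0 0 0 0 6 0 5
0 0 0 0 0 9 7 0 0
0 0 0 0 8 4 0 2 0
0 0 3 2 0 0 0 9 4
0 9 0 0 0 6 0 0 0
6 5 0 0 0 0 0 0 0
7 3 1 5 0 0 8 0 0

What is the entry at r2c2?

r1c7 = 2 (sole candidate).
r1c9 = 7 (sole candidate).
r9c6 = 2 (sole candidate).
r1c2 = 6 (sole candidate).
r1c6 = 5 (sole candidate).
r2c1 = 5 (hidden single in row 2).
r6c1 = 1 (sole candidate).
r6c6 = 7 (sole candidate).
r6c7 = 5 (sole candidate).
r3c6 = 1 (sole candidate).
r5c1 = 9 (sole candidate).
r5c2 = 7 (sole candidate).
r6c2 = 8 (sole candidate).
r6c5 = 6 (sole candidate).
r8c6 = 3 (sole candidate).
r3c2 = 2 (sole candidate).
r3c3 = 9 (sole candidate).
r4c2 = 4 (sole candidate).
r2c2 = 1: row 2 has {5,7,8}; col 2 has {2,3,4,5,6,7,8,9}; box has {2,3,4,5,6,7,8,9} → only 1 remains.

1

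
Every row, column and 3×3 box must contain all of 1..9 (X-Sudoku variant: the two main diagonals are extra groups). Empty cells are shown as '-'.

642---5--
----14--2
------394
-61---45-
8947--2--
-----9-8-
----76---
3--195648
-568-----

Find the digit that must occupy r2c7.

8

r5c5 = 5: row 5 has {2,4,7,8,9}; col 5 has {1,7,9}; box has {7,9}; main diagonal has {4,6,9}; anti-diagonal has {3} → only 5 remains.
r7c7 = 1: row 7 has {6,7}; col 7 has {2,3,4,5,6}; box has {4,6,8}; main diagonal has {4,5,6,9} → only 1 remains.
r8c3 = 7: row 8 has {1,3,4,5,6,8,9}; col 3 has {1,2,4,6}; box has {3,5,6} → only 7 remains.
r3c3 = 8: row 3 has {3,4,9}; col 3 has {1,2,4,6,7}; box has {2,4,6}; main diagonal has {1,4,5,6,9} → only 8 remains.
r6c7 = 7: row 6 has {8,9}; col 7 has {1,2,3,4,5,6}; box has {2,4,5,8} → only 7 remains.
r7c3 = 9: row 7 has {1,6,7}; col 3 has {1,2,4,6,7,8}; box has {3,5,6,7}; anti-diagonal has {3,5} → only 9 remains.
r8c2 = 2: row 8 has {1,3,4,5,6,7,8,9}; col 2 has {4,5,6,9}; box has {3,5,6,7,9}; anti-diagonal has {3,5,9} → only 2 remains.
r9c7 = 9: row 9 has {5,6,8}; col 7 has {1,2,3,4,5,6,7}; box has {1,4,6,8} → only 9 remains.
r2c7 = 8: row 2 has {1,2,4}; col 7 has {1,2,3,4,5,6,7,9}; box has {2,3,4,5,9} → only 8 remains.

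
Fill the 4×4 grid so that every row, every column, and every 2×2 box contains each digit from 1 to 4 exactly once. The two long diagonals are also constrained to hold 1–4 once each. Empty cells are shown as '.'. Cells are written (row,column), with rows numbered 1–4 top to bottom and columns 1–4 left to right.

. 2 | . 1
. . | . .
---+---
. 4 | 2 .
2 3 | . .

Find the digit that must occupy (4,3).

(2,2) = 1: row 2 has {}; col 2 has {2,3,4}; box has {2}; main diagonal has {2} → only 1 remains.
(2,3) = 3: row 2 has {1}; col 3 has {2}; box has {1}; anti-diagonal has {1,2,4} → only 3 remains.
(3,1) = 1: row 3 has {2,4}; col 1 has {2}; box has {2,3,4} → only 1 remains.
(3,4) = 3: row 3 has {1,2,4}; col 4 has {1}; box has {2} → only 3 remains.
(4,4) = 4: row 4 has {2,3}; col 4 has {1,3}; box has {2,3}; main diagonal has {1,2} → only 4 remains.
(1,1) = 3: row 1 has {1,2}; col 1 has {1,2}; box has {1,2}; main diagonal has {1,2,4} → only 3 remains.
(1,3) = 4: row 1 has {1,2,3}; col 3 has {2,3}; box has {1,3} → only 4 remains.
(2,1) = 4: row 2 has {1,3}; col 1 has {1,2,3}; box has {1,2,3} → only 4 remains.
(2,4) = 2: row 2 has {1,3,4}; col 4 has {1,3,4}; box has {1,3,4} → only 2 remains.
(4,3) = 1: row 4 has {2,3,4}; col 3 has {2,3,4}; box has {2,3,4} → only 1 remains.

1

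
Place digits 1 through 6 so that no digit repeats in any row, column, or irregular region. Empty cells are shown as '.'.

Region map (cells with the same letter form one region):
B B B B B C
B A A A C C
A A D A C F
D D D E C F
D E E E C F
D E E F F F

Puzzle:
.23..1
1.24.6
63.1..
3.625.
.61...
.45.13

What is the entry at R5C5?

4

R2C2 = 5: row 2 has {1,2,4,6}; col 2 has {2,3,4,6}; region has {1,2,3,4,6} → only 5 remains.
R2C5 = 3: row 2 has {1,2,4,5,6}; col 5 has {1,5}; region has {1,5,6} → only 3 remains.
R3C3 = 4: row 3 has {1,3,6}; col 3 has {1,2,3,5,6}; region has {3,6} → only 4 remains.
R3C5 = 2: row 3 has {1,3,4,6}; col 5 has {1,3,5}; region has {1,3,5,6} → only 2 remains.
R3C6 = 5: row 3 has {1,2,3,4,6}; col 6 has {1,3,6}; region has {1,3} → only 5 remains.
R4C2 = 1: row 4 has {2,3,5,6}; col 2 has {2,3,4,5,6}; region has {3,4,6} → only 1 remains.
R4C6 = 4: row 4 has {1,2,3,5,6}; col 6 has {1,3,5,6}; region has {1,3,5} → only 4 remains.
R5C4 = 3: row 5 has {1,6}; col 4 has {1,2,4}; region has {1,2,4,5,6} → only 3 remains.
R5C5 = 4: row 5 has {1,3,6}; col 5 has {1,2,3,5}; region has {1,2,3,5,6} → only 4 remains.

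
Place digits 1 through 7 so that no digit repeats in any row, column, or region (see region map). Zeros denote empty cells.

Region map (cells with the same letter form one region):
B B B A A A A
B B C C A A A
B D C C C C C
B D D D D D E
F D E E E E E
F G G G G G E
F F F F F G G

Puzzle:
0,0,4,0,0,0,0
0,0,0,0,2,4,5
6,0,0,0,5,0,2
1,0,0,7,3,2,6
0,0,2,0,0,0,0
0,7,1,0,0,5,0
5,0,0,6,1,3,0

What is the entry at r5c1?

r2c2 = 3: row 2 has {2,4,5}; col 2 has {7}; region has {1,4,6} → only 3 remains.
r2c4 = 1: row 2 has {2,3,4,5}; col 4 has {6,7}; region has {2,5} → only 1 remains.
r3c6 = 7: row 3 has {2,5,6}; col 6 has {2,3,4,5}; region has {1,2,5} → only 7 remains.
r4c3 = 5: row 4 has {1,2,3,6,7}; col 3 has {1,2,4}; region has {2,3,7} → only 5 remains.
r5c6 = 1: row 5 has {2}; col 6 has {2,3,4,5,7}; region has {2,6} → only 1 remains.
r7c3 = 7: row 7 has {1,3,5,6}; col 3 has {1,2,4,5}; region has {1,5,6} → only 7 remains.
r7c7 = 4: row 7 has {1,3,5,6,7}; col 7 has {2,5,6}; region has {1,3,5,7} → only 4 remains.
r1c4 = 3: row 1 has {4}; col 4 has {1,6,7}; region has {2,4,5} → only 3 remains.
r1c6 = 6: row 1 has {3,4}; col 6 has {1,2,3,4,5,7}; region has {2,3,4,5} → only 6 remains.
r2c1 = 7: row 2 has {1,2,3,4,5}; col 1 has {1,5,6}; region has {1,3,4,6} → only 7 remains.
r2c3 = 6: row 2 has {1,2,3,4,5,7}; col 3 has {1,2,4,5,7}; region has {1,2,5,7} → only 6 remains.
r3c3 = 3: row 3 has {2,5,6,7}; col 3 has {1,2,4,5,6,7}; region has {1,2,5,6,7} → only 3 remains.
r3c4 = 4: row 3 has {2,3,5,6,7}; col 4 has {1,3,6,7}; region has {1,2,3,5,6,7} → only 4 remains.
r4c2 = 4: row 4 has {1,2,3,5,6,7}; col 2 has {3,7}; region has {2,3,5,7} → only 4 remains.
r5c2 = 6: row 5 has {1,2}; col 2 has {3,4,7}; region has {2,3,4,5,7} → only 6 remains.
r5c4 = 5: row 5 has {1,2,6}; col 4 has {1,3,4,6,7}; region has {1,2,6} → only 5 remains.
r6c4 = 2: row 6 has {1,5,7}; col 4 has {1,3,4,5,6,7}; region has {1,3,4,5,7} → only 2 remains.
r6c5 = 6: row 6 has {1,2,5,7}; col 5 has {1,2,3,5}; region has {1,2,3,4,5,7} → only 6 remains.
r6c7 = 3: row 6 has {1,2,5,6,7}; col 7 has {2,4,5,6}; region has {1,2,5,6} → only 3 remains.
r7c2 = 2: row 7 has {1,3,4,5,6,7}; col 2 has {3,4,6,7}; region has {1,5,6,7} → only 2 remains.
r1c1 = 2: row 1 has {3,4,6}; col 1 has {1,5,6,7}; region has {1,3,4,6,7} → only 2 remains.
r1c2 = 5: row 1 has {2,3,4,6}; col 2 has {2,3,4,6,7}; region has {1,2,3,4,6,7} → only 5 remains.
r1c5 = 7: row 1 has {2,3,4,5,6}; col 5 has {1,2,3,5,6}; region has {2,3,4,5,6} → only 7 remains.
r1c7 = 1: row 1 has {2,3,4,5,6,7}; col 7 has {2,3,4,5,6}; region has {2,3,4,5,6,7} → only 1 remains.
r3c2 = 1: row 3 has {2,3,4,5,6,7}; col 2 has {2,3,4,5,6,7}; region has {2,3,4,5,6,7} → only 1 remains.
r5c5 = 4: row 5 has {1,2,5,6}; col 5 has {1,2,3,5,6,7}; region has {1,2,3,5,6} → only 4 remains.
r5c7 = 7: row 5 has {1,2,4,5,6}; col 7 has {1,2,3,4,5,6}; region has {1,2,3,4,5,6} → only 7 remains.
r6c1 = 4: row 6 has {1,2,3,5,6,7}; col 1 has {1,2,5,6,7}; region has {1,2,5,6,7} → only 4 remains.
r5c1 = 3: row 5 has {1,2,4,5,6,7}; col 1 has {1,2,4,5,6,7}; region has {1,2,4,5,6,7} → only 3 remains.

3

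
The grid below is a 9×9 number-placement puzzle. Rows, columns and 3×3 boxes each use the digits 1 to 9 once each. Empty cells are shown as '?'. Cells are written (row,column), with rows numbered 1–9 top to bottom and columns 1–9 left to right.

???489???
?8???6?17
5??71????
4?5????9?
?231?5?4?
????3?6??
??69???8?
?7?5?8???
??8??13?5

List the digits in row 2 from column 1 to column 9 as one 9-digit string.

(5,9) = 8 (sole candidate).
(5,7) = 7 (sole candidate).
(3,7) = 8 (hidden single in row 3).
(4,9) = 3 (hidden single in row 4).
(4,4) = 8 (hidden single in row 4).
(6,4) = 2 (sole candidate).
(6,8) = 5 (sole candidate).
(6,9) = 1 (sole candidate).
(9,4) = 6 (sole candidate).
(2,4) = 3: row 2 has {1,6,7,8}; col 4 has {1,2,4,5,6,7,8,9}; box has {1,4,6,7,8,9} → only 3 remains.
(3,6) = 2 (sole candidate).
(4,6) = 7 (sole candidate).
(4,7) = 2 (sole candidate).
(6,2) = 9 (sole candidate).
(6,3) = 7 (sole candidate).
(6,6) = 4 (sole candidate).
(7,6) = 3 (sole candidate).
(9,2) = 4 (sole candidate).
(1,7) = 5 (sole candidate).
(2,5) = 5: row 2 has {1,3,6,7,8}; col 5 has {1,3,8}; box has {1,2,3,4,6,7,8,9} → only 5 remains.
(4,5) = 6 (sole candidate).
(5,1) = 6 (sole candidate).
(5,5) = 9 (sole candidate).
(6,1) = 8 (sole candidate).
(4,2) = 1 (sole candidate).
(7,2) = 5 (sole candidate).
(1,1) = 7 (hidden single in row 1).
(1,3) = 1 (hidden single in row 1).
(7,5) = 7 (hidden single in row 7).
(9,5) = 2 (sole candidate).
(9,8) = 7 (sole candidate).
(8,5) = 4 (sole candidate).
(9,1) = 9 (sole candidate).
(2,1) = 2: row 2 has {1,3,5,6,7,8}; col 1 has {4,5,6,7,8,9}; box has {1,5,7,8} → only 2 remains.
(7,1) = 1 (sole candidate).
(7,7) = 4 (sole candidate).
(7,9) = 2 (sole candidate).
(8,1) = 3 (sole candidate).
(8,3) = 2 (sole candidate).
(8,8) = 6 (sole candidate).
(8,9) = 9 (sole candidate).
(1,9) = 6 (sole candidate).
(2,7) = 9: row 2 has {1,2,3,5,6,7,8}; col 7 has {2,3,4,5,6,7,8}; box has {1,5,6,7,8} → only 9 remains.
(3,8) = 3 (sole candidate).
(3,9) = 4 (sole candidate).
(8,7) = 1 (sole candidate).
(1,2) = 3 (sole candidate).
(1,8) = 2 (sole candidate).
(2,3) = 4: row 2 has {1,2,3,5,6,7,8,9}; col 3 has {1,2,3,5,6,7,8}; box has {1,2,3,5,7,8} → only 4 remains.

284356917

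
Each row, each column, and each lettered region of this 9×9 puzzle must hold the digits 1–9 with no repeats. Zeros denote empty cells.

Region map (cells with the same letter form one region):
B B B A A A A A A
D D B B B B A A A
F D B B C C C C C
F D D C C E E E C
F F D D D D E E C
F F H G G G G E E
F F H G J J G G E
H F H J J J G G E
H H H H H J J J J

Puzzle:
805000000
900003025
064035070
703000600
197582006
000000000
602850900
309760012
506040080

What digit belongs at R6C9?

R2C3 = 1: row 2 has {2,3,5,9}; col 3 has {2,3,4,5,6,7,9}; region has {3,4,5,8} → only 1 remains.
R2C4 = 6: row 2 has {1,2,3,5,9}; col 4 has {5,7,8}; region has {1,3,4,5,8} → only 6 remains.
R2C5 = 7: row 2 has {1,2,3,5,6,9}; col 5 has {3,4,5,6,8}; region has {1,3,4,5,6,8} → only 7 remains.
R3C1 = 2: row 3 has {3,4,5,6,7}; col 1 has {1,3,5,6,7,8,9}; region has {1,6,7,9} → only 2 remains.
R3C4 = 9: row 3 has {2,3,4,5,6,7}; col 4 has {5,6,7,8}; region has {1,3,4,5,6,7,8} → only 9 remains.
R6C1 = 4: row 6 has {}; col 1 has {1,2,3,5,6,7,8,9}; region has {1,2,6,7,9} → only 4 remains.
R6C3 = 8: row 6 has {4}; col 3 has {1,2,3,4,5,6,7,9}; region has {2,3,4,5,6,9} → only 8 remains.
R6C5 = 2: row 6 has {4,8}; col 5 has {3,4,5,6,7,8}; region has {1,8,9} → only 2 remains.
R7C2 = 3: row 7 has {2,5,6,8,9}; col 2 has {6,9}; region has {1,2,4,6,7,9} → only 3 remains.
R7C8 = 4: row 7 has {2,3,5,6,8,9}; col 8 has {1,2,7,8}; region has {1,2,8,9} → only 4 remains.
R8C6 = 4: row 8 has {1,2,3,6,7,9}; col 6 has {2,3,5}; region has {5,6,7,8} → only 4 remains.
R8C7 = 5: row 8 has {1,2,3,4,6,7,9}; col 7 has {6,9}; region has {1,2,4,8,9} → only 5 remains.
R9C4 = 1: row 9 has {4,5,6,8}; col 4 has {5,6,7,8,9}; region has {2,3,4,5,6,8,9} → only 1 remains.
R9C6 = 9: row 9 has {1,4,5,6,8}; col 6 has {2,3,4,5}; region has {4,5,6,7,8} → only 9 remains.
R9C9 = 3: row 9 has {1,4,5,6,8,9}; col 9 has {2,5,6}; region has {4,5,6,7,8,9} → only 3 remains.
R1C2 = 2: row 1 has {5,8}; col 2 has {3,6,9}; region has {1,3,4,5,6,7,8,9} → only 2 remains.
R2C2 = 4: row 2 has {1,2,3,5,6,7,9}; col 2 has {2,3,6,9}; region has {2,3,5,6,7,8,9} → only 4 remains.
R2C7 = 8: row 2 has {1,2,3,4,5,6,7,9}; col 7 has {5,6,9}; region has {2,5} → only 8 remains.
R3C7 = 1: row 3 has {2,3,4,5,6,7,9}; col 7 has {5,6,8,9}; region has {3,5,6,7} → only 1 remains.
R3C9 = 8: row 3 has {1,2,3,4,5,6,7,9}; col 9 has {2,3,5,6}; region has {1,3,5,6,7} → only 8 remains.
R4C2 = 1: row 4 has {3,6,7}; col 2 has {2,3,4,6,9}; region has {2,3,4,5,6,7,8,9} → only 1 remains.
R4C5 = 9: row 4 has {1,3,6,7}; col 5 has {2,3,4,5,6,7,8}; region has {1,3,5,6,7,8} → only 9 remains.
R4C6 = 8: row 4 has {1,3,6,7,9}; col 6 has {2,3,4,5,9}; region has {2,6} → only 8 remains.
R4C8 = 5: row 4 has {1,3,6,7,8,9}; col 8 has {1,2,4,7,8}; region has {2,6,8} → only 5 remains.
R4C9 = 4: row 4 has {1,3,5,6,7,8,9}; col 9 has {2,3,5,6,8}; region has {1,3,5,6,7,8,9} → only 4 remains.
R5C8 = 3: row 5 has {1,2,5,6,7,8,9}; col 8 has {1,2,4,5,7,8}; region has {2,5,6,8} → only 3 remains.
R6C2 = 5: row 6 has {2,4,8}; col 2 has {1,2,3,4,6,9}; region has {1,2,3,4,6,7,9} → only 5 remains.
R6C4 = 3: row 6 has {2,4,5,8}; col 4 has {1,5,6,7,8,9}; region has {1,2,4,5,8,9} → only 3 remains.
R6C7 = 7: row 6 has {2,3,4,5,8}; col 7 has {1,5,6,8,9}; region has {1,2,3,4,5,8,9} → only 7 remains.
R6C8 = 9: row 6 has {2,3,4,5,7,8}; col 8 has {1,2,3,4,5,7,8}; region has {2,3,5,6,8} → only 9 remains.
R6C9 = 1: row 6 has {2,3,4,5,7,8,9}; col 9 has {2,3,4,5,6,8}; region has {2,3,5,6,8,9} → only 1 remains.

1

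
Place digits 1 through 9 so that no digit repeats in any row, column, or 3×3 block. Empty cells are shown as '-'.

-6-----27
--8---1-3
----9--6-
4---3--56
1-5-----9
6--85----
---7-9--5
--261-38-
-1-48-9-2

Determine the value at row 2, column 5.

row 1, column 5 = 4: row 1 has {2,6,7}; col 5 has {1,3,5,8,9}; box has {9} → only 4 remains.
row 5, column 4 = 2: row 5 has {1,5,9}; col 4 has {4,6,7,8}; box has {3,5,8} → only 2 remains.
row 7, column 5 = 2: row 7 has {5,7,9}; col 5 has {1,3,4,5,8,9}; box has {1,4,6,7,8,9} → only 2 remains.
row 8, column 6 = 5: row 8 has {1,2,3,6,8}; col 6 has {9}; box has {1,2,4,6,7,8,9} → only 5 remains.
row 8, column 9 = 4: row 8 has {1,2,3,5,6,8}; col 9 has {2,3,5,6,7,9}; box has {2,3,5,8,9} → only 4 remains.
row 9, column 6 = 3: row 9 has {1,2,4,8,9}; col 6 has {5,9}; box has {1,2,4,5,6,7,8,9} → only 3 remains.
row 9, column 8 = 7: row 9 has {1,2,3,4,8,9}; col 8 has {2,5,6,8}; box has {2,3,4,5,8,9} → only 7 remains.
row 2, column 4 = 5: row 2 has {1,3,8}; col 4 has {2,4,6,7,8}; box has {4,9} → only 5 remains.
row 3, column 9 = 8: row 3 has {6,9}; col 9 has {2,3,4,5,6,7,9}; box has {1,2,3,6,7} → only 8 remains.
row 6, column 9 = 1: row 6 has {5,6,8}; col 9 has {2,3,4,5,6,7,8,9}; box has {5,6,9} → only 1 remains.
row 7, column 7 = 6: row 7 has {2,5,7,9}; col 7 has {1,3,9}; box has {2,3,4,5,7,8,9} → only 6 remains.
row 7, column 8 = 1: row 7 has {2,5,6,7,9}; col 8 has {2,5,6,7,8}; box has {2,3,4,5,6,7,8,9} → only 1 remains.
row 9, column 1 = 5: row 9 has {1,2,3,4,7,8,9}; col 1 has {1,4,6}; box has {1,2} → only 5 remains.
row 9, column 3 = 6: row 9 has {1,2,3,4,5,7,8,9}; col 3 has {2,5,8}; box has {1,2,5} → only 6 remains.
row 1, column 7 = 5: row 1 has {2,4,6,7}; col 7 has {1,3,6,9}; box has {1,2,3,6,7,8} → only 5 remains.
row 3, column 7 = 4: row 3 has {6,8,9}; col 7 has {1,3,5,6,9}; box has {1,2,3,5,6,7,8} → only 4 remains.
row 2, column 8 = 9: row 2 has {1,3,5,8}; col 8 has {1,2,5,6,7,8}; box has {1,2,3,4,5,6,7,8} → only 9 remains.
row 1, column 6 = 8: in row 1, 8 can only go here (every other open cell in that row sees an 8).
row 2, column 2 = 4: in row 2, 4 can only go here (every other open cell in that row sees a 4).
row 3, column 2 = 5: in row 3, 5 can only go here (every other open cell in that row sees a 5).
row 7, column 3 = 4: in row 7, 4 can only go here (every other open cell in that row sees a 4).
row 7, column 1 = 8: in column 1, 8 can only go here (every other open cell in that column sees an 8).
row 7, column 2 = 3: row 7 has {1,2,4,5,6,7,8,9}; col 2 has {1,4,5,6}; box has {1,2,4,5,6,8} → only 3 remains.
row 5, column 8 = 3: in row 5, 3 can only go here (every other open cell in that row sees a 3).
row 6, column 8 = 4: row 6 has {1,5,6,8}; col 8 has {1,2,3,5,6,7,8,9}; box has {1,3,5,6,9} → only 4 remains.
row 6, column 6 = 7: row 6 has {1,4,5,6,8}; col 6 has {3,5,8,9}; box has {2,3,5,8} → only 7 remains.
row 6, column 7 = 2: row 6 has {1,4,5,6,7,8}; col 7 has {1,3,4,5,6,9}; box has {1,3,4,5,6,9} → only 2 remains.
row 4, column 6 = 1: row 4 has {3,4,5,6}; col 6 has {3,5,7,8,9}; box has {2,3,5,7,8} → only 1 remains.
row 5, column 5 = 6: row 5 has {1,2,3,5,9}; col 5 has {1,2,3,4,5,8,9}; box has {1,2,3,5,7,8} → only 6 remains.
row 5, column 6 = 4: row 5 has {1,2,3,5,6,9}; col 6 has {1,3,5,7,8,9}; box has {1,2,3,5,6,7,8} → only 4 remains.
row 6, column 2 = 9: row 6 has {1,2,4,5,6,7,8}; col 2 has {1,3,4,5,6}; box has {1,4,5,6} → only 9 remains.
row 6, column 3 = 3: row 6 has {1,2,4,5,6,7,8,9}; col 3 has {2,4,5,6,8}; box has {1,4,5,6,9} → only 3 remains.
row 8, column 2 = 7: row 8 has {1,2,3,4,5,6,8}; col 2 has {1,3,4,5,6,9}; box has {1,2,3,4,5,6,8} → only 7 remains.
row 2, column 5 = 7: row 2 has {1,3,4,5,8,9}; col 5 has {1,2,3,4,5,6,8,9}; box has {4,5,8,9} → only 7 remains.

7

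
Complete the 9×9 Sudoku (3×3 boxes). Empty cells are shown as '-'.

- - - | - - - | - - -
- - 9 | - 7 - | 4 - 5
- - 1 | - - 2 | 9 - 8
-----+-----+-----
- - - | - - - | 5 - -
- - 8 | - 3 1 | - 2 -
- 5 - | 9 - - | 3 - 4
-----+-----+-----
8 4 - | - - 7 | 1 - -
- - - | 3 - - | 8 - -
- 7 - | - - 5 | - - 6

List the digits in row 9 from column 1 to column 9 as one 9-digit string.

R9C7 = 2: row 9 has {5,6,7}; col 7 has {1,3,4,5,8,9}; box has {1,6,8} → only 2 remains.
R9C3 = 3: row 9 has {2,5,6,7}; col 3 has {1,8,9}; box has {4,7,8} → only 3 remains.
R5C4 = 5 (hidden single in row 5).
R5C1 = 4 (hidden single in row 5).
R1C3 = 4 (hidden single in column 3).
R4C4 = 7 (hidden single in column 4).
R6C3 = 7 (hidden single in column 3).
R7C4 = 2 (hidden single in column 4).
R1C9 = 2 (hidden single in column 9).
R4C9 = 1 (hidden single in column 9).
R7C9 = 3 (hidden single in column 9).
R6C1 = 1 (hidden single in row 6).
R9C1 = 9: row 9 has {2,3,5,6,7}; col 1 has {1,4,8}; box has {3,4,7,8} → only 9 remains.
R9C8 = 4: row 9 has {2,3,5,6,7,9}; col 8 has {2}; box has {1,2,3,6,8} → only 4 remains.
R6C5 = 2 (hidden single in row 6).
R8C2 = 1 (hidden single in column 2).
R3C4 = 4 (hidden single in column 4).
Singles propagation stalls before every target cell is settled. Branch on R3C5 (candidates {5,6}).
  Try R3C5 = 6: then column 4 has no cell left for 6 — contradiction.
So R3C5 = 5.
R1C1 = 5 (hidden single in row 1).
R3C1 = 7 (hidden single in column 1).
Singles propagation stalls before every target cell is settled. Branch on R1C7 (candidates {6,7}).
  Try R1C7 = 6: this forces R3C8=3, R5C7=7, R5C9=9, R8C9=7, R2C8=1, R3C2=6; then R5C2 has no candidate left — contradiction.
So R1C7 = 7.
R5C7 = 6 (sole candidate).
R6C8 = 8 (sole candidate).
R4C8 = 9 (sole candidate).
R5C2 = 9 (sole candidate).
R5C9 = 7 (sole candidate).
R6C6 = 6 (sole candidate).
R7C8 = 5 (sole candidate).
R8C8 = 7 (sole candidate).
R8C9 = 9 (sole candidate).
R7C3 = 6 (sole candidate).
R7C5 = 9 (sole candidate).
R8C1 = 2 (sole candidate).
R8C3 = 5 (sole candidate).
R8C6 = 4 (sole candidate).
R4C3 = 2 (sole candidate).
R4C6 = 8 (sole candidate).
R8C5 = 6 (sole candidate).
R2C6 = 3 (sole candidate).
R4C5 = 4 (sole candidate).
R1C6 = 9 (sole candidate).
R2C1 = 6 (sole candidate).
R2C8 = 1 (sole candidate).
R3C2 = 3 (sole candidate).
R3C8 = 6 (sole candidate).
R4C1 = 3 (sole candidate).
R4C2 = 6 (sole candidate).
R1C2 = 8 (sole candidate).
R1C5 = 1 (sole candidate).
R1C8 = 3 (sole candidate).
R2C2 = 2 (sole candidate).
R2C4 = 8 (sole candidate).
R9C4 = 1: row 9 has {2,3,4,5,6,7,9}; col 4 has {2,3,4,5,7,8,9}; box has {2,3,4,5,6,7,9} → only 1 remains.
R9C5 = 8: row 9 has {1,2,3,4,5,6,7,9}; col 5 has {1,2,3,4,5,6,7,9}; box has {1,2,3,4,5,6,7,9} → only 8 remains.

973185246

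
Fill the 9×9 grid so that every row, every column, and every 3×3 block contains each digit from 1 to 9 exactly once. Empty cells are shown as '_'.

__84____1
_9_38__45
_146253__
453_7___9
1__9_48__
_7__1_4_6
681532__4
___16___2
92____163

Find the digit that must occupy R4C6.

6

R1C5 = 9 (sole candidate).
R1C6 = 7 (sole candidate).
R1C8 = 2 (sole candidate).
R2C6 = 1 (sole candidate).
R3C1 = 7 (sole candidate).
R3C9 = 8 (sole candidate).
R4C7 = 2 (sole candidate).
R4C8 = 1 (sole candidate).
R5C2 = 6 (sole candidate).
R5C3 = 2 (sole candidate).
R5C5 = 5 (sole candidate).
R5C9 = 7 (sole candidate).
R6C1 = 8 (sole candidate).
R6C3 = 9 (sole candidate).
R6C4 = 2 (sole candidate).
R6C6 = 3 (sole candidate).
R6C8 = 5 (sole candidate).
R9C5 = 4 (sole candidate).
R9C6 = 8 (sole candidate).
R1C2 = 3 (sole candidate).
R1C7 = 6 (sole candidate).
R2C1 = 2 (sole candidate).
R2C3 = 6 (sole candidate).
R2C7 = 7 (sole candidate).
R3C8 = 9 (sole candidate).
R4C4 = 8 (sole candidate).
R4C6 = 6: row 4 has {1,2,3,4,5,7,8,9}; col 6 has {1,2,3,4,5,7,8}; box has {1,2,3,4,5,7,8,9} → only 6 remains.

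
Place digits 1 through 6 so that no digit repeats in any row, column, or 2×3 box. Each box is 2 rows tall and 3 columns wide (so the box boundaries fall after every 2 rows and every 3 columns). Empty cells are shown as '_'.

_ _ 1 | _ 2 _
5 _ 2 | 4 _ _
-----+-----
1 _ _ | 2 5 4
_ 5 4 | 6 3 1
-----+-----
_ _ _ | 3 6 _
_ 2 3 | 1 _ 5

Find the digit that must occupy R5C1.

4

R1C4 = 5: row 1 has {1,2}; col 4 has {1,2,3,4,6}; box has {2,4} → only 5 remains.
R2C5 = 1: row 2 has {2,4,5}; col 5 has {2,3,5,6}; box has {2,4,5} → only 1 remains.
R3C3 = 6: row 3 has {1,2,4,5}; col 3 has {1,2,3,4}; box has {1,4,5} → only 6 remains.
R4C1 = 2: row 4 has {1,3,4,5,6}; col 1 has {1,5}; box has {1,4,5,6} → only 2 remains.
R5C1 = 4: row 5 has {3,6}; col 1 has {1,2,5}; box has {2,3} → only 4 remains.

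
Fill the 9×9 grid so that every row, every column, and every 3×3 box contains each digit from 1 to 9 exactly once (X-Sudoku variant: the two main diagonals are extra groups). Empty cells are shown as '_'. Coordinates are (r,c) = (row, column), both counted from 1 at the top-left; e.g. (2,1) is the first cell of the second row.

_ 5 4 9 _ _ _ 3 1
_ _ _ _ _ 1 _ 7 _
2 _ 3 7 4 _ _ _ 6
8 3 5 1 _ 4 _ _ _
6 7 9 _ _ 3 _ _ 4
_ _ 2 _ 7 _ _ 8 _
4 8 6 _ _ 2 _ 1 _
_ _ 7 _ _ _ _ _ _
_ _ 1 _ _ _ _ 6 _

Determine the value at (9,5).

(1,1) = 7 (sole candidate).
(2,1) = 9 (sole candidate).
(2,2) = 6 (sole candidate).
(2,3) = 8 (sole candidate).
(3,2) = 1 (sole candidate).
(6,1) = 1 (sole candidate).
(6,2) = 4 (sole candidate).
(6,4) = 5 (sole candidate).
(6,6) = 9 (sole candidate).
(6,9) = 3 (sole candidate).
(7,4) = 3 (sole candidate).
(7,7) = 5 (sole candidate).
(9,1) = 3 (sole candidate).
(2,4) = 2 (sole candidate).
(2,7) = 4 (sole candidate).
(2,9) = 5 (sole candidate).
(3,8) = 9 (sole candidate).
(4,8) = 2 (sole candidate).
(5,4) = 8 (sole candidate).
(5,5) = 2 (sole candidate).
(5,7) = 1 (sole candidate).
(5,8) = 5 (sole candidate).
(6,7) = 6 (sole candidate).
(7,5) = 9 (sole candidate).
(7,9) = 7 (sole candidate).
(8,1) = 5 (sole candidate).
(8,2) = 9 (sole candidate).
(8,8) = 4 (sole candidate).
(9,2) = 2 (sole candidate).
(9,4) = 4 (sole candidate).
(9,9) = 8 (sole candidate).
(2,5) = 3 (sole candidate).
(3,7) = 8 (sole candidate).
(4,5) = 6 (sole candidate).
(4,9) = 9 (sole candidate).
(8,4) = 6 (sole candidate).
(8,6) = 8 (sole candidate).
(8,9) = 2 (sole candidate).
(9,5) = 5: row 9 has {1,2,3,4,6,8}; col 5 has {2,3,4,6,7,9}; box has {2,3,4,6,8,9} → only 5 remains.

5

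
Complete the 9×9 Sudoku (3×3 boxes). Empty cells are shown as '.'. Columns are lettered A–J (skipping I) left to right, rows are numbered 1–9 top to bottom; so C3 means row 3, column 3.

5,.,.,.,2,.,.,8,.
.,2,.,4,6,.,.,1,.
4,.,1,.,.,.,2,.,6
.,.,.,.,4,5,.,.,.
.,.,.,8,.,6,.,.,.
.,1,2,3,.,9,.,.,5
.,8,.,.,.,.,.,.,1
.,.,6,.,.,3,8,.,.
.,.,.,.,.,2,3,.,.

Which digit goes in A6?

8

E6 = 7: row 6 has {1,2,3,5,9}; col 5 has {2,4,6}; box has {3,4,5,6,8,9} → only 7 remains.
E5 = 1: row 5 has {6,8}; col 5 has {2,4,6,7}; box has {3,4,5,6,7,8,9} → only 1 remains.
D4 = 2: row 4 has {4,5}; col 4 has {3,4,8}; box has {1,3,4,5,6,7,8,9} → only 2 remains.
B1 = 6: in row 1, 6 can only go here (every other open cell in that row sees a 6).
G2 = 5: in row 2, 5 can only go here (every other open cell in that row sees a 5).
G4 = 1: in row 4, 1 can only go here (every other open cell in that row sees a 1).
A6 = 8: in row 6, 8 can only go here (every other open cell in that row sees an 8).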